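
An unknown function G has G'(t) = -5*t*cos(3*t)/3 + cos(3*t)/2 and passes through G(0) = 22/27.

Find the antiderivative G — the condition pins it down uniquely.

G(t) = -5*t*sin(3*t)/9 + sin(3*t)/6 - 5*cos(3*t)/27 + 1

Integrate term by term and add the pieces.
A general antiderivative is -5*t*sin(3*t)/9 + sin(3*t)/6 - 5*cos(3*t)/27 + C.
The condition gives C = 22/27 - (-5/27) = 1.
So G(t) = -5*t*sin(3*t)/9 + sin(3*t)/6 - 5*cos(3*t)/27 + 1.
Check: d/dt[-5*t*sin(3*t)/9 + sin(3*t)/6 - 5*cos(3*t)/27 + 1] = -5*t*cos(3*t)/3 + cos(3*t)/2 = G'(t).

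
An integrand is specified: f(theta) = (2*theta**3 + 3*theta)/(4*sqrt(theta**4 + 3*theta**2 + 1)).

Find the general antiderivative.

F(theta) = sqrt(theta**4 + 3*theta**2 + 1)/4 + C

f matches the chain-rule pattern g'(h)*h' with inner function h(theta) = theta**4 + 3*theta**2 + 1; substituting u = h(theta) collapses the integral.
Check: d/dtheta[sqrt(theta**4 + 3*theta**2 + 1)/4] = (2*theta**3 + 3*theta)/(4*sqrt(theta**4 + 3*theta**2 + 1)) = f(theta).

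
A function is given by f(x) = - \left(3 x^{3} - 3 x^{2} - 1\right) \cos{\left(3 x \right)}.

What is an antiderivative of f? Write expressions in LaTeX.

Whatever form F(x) takes, F'(x) = f(x) is non-negotiable.
Check: d/dx[\frac{- 9 x^{3} \sin{\left(3 x \right)} + 9 x^{2} \sin{\left(3 x \right)} - 9 x^{2} \cos{\left(3 x \right)} + 6 x \sin{\left(3 x \right)} + 6 x \cos{\left(3 x \right)} + \sin{\left(3 x \right)} + 2 \cos{\left(3 x \right)}}{9}] = - 3 x^{3} \cos{\left(3 x \right)} + 3 x^{2} \cos{\left(3 x \right)} + \cos{\left(3 x \right)}, which equals f(x).

An antiderivative is F(x) = \frac{- 9 x^{3} \sin{\left(3 x \right)} + 9 x^{2} \sin{\left(3 x \right)} - 9 x^{2} \cos{\left(3 x \right)} + 6 x \sin{\left(3 x \right)} + 6 x \cos{\left(3 x \right)} + \sin{\left(3 x \right)} + 2 \cos{\left(3 x \right)}}{9}.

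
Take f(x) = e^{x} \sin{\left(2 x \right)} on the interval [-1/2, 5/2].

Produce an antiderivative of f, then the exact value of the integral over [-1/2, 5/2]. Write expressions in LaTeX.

A candidate is checked by its d/dx: the result must match f(x).
F(x) = \frac{\left(\sin{\left(2 x \right)} - 2 \cos{\left(2 x \right)}\right) e^{x}}{5} is an antiderivative of f.
Check: d/dx[\frac{\left(\sin{\left(2 x \right)} - 2 \cos{\left(2 x \right)}\right) e^{x}}{5}] = e^{x} \sin{\left(2 x \right)} = f(x).
F(5/2) = \frac{e^{\frac{5}{2}} \sin{\left(5 \right)}}{5} - \frac{2 e^{\frac{5}{2}} \cos{\left(5 \right)}}{5}; F(-1/2) = - \frac{2 \cos{\left(1 \right)}}{5 e^{\frac{1}{2}}} - \frac{\sin{\left(1 \right)}}{5 e^{\frac{1}{2}}}.
Integral = F(5/2) - F(-1/2) = \frac{e^{\frac{5}{2}} \sin{\left(5 \right)}}{5} - \frac{2 e^{\frac{5}{2}} \cos{\left(5 \right)}}{5} + \frac{\sin{\left(1 \right)}}{5 e^{\frac{1}{2}}} + \frac{2 \cos{\left(1 \right)}}{5 e^{\frac{1}{2}}}.

Antiderivative: F(x) = \frac{\left(\sin{\left(2 x \right)} - 2 \cos{\left(2 x \right)}\right) e^{x}}{5}; value = \frac{e^{\frac{5}{2}} \sin{\left(5 \right)}}{5} - \frac{2 e^{\frac{5}{2}} \cos{\left(5 \right)}}{5} + \frac{\sin{\left(1 \right)}}{5 e^{\frac{1}{2}}} + \frac{2 \cos{\left(1 \right)}}{5 e^{\frac{1}{2}}}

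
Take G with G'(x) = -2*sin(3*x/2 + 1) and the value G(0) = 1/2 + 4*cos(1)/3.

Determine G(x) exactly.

G(x) = 4*cos(3*x/2 + 1)/3 + 1/2

A candidate passes only if d/dx[G] lands on the given G'(x) exactly.
A general antiderivative is 4*cos(3*x/2 + 1)/3 + C.
The condition gives C = 1/2 + 4*cos(1)/3 - (4*cos(1)/3) = 1/2.
So G(x) = 4*cos(3*x/2 + 1)/3 + 1/2.
Check: d/dx[4*cos(3*x/2 + 1)/3 + 1/2] = -2*sin(3*x/2 + 1) = G'(x).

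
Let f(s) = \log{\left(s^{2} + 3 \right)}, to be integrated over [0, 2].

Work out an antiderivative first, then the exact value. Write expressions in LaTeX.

Any candidate F(s) must reproduce f(s) exactly when differentiated.
F(s) = s \log{\left(s^{2} + 3 \right)} - 2 s + 2 \sqrt{3} \operatorname{atan}{\left(\frac{\sqrt{3} s}{3} \right)} is an antiderivative of f.
Check: d/ds[s \log{\left(s^{2} + 3 \right)} - 2 s + 2 \sqrt{3} \operatorname{atan}{\left(\frac{\sqrt{3} s}{3} \right)}] = \log{\left(s^{2} + 3 \right)} = f(s).
F(2) = -4 + 2 \sqrt{3} \operatorname{atan}{\left(\frac{2 \sqrt{3}}{3} \right)} + 2 \log{\left(7 \right)}; F(0) = 0.
Integral = F(2) - F(0) = -4 + 2 \sqrt{3} \operatorname{atan}{\left(\frac{2 \sqrt{3}}{3} \right)} + 2 \log{\left(7 \right)}.

Antiderivative: F(s) = s \log{\left(s^{2} + 3 \right)} - 2 s + 2 \sqrt{3} \operatorname{atan}{\left(\frac{\sqrt{3} s}{3} \right)}; value = -4 + 2 \sqrt{3} \operatorname{atan}{\left(\frac{2 \sqrt{3}}{3} \right)} + 2 \log{\left(7 \right)}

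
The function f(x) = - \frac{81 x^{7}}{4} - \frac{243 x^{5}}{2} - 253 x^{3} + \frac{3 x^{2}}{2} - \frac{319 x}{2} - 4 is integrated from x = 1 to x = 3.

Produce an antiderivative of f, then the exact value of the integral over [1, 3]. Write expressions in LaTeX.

Antiderivative: F(x) = - \frac{5 x^{4}}{2} + \frac{x^{3}}{2} + \frac{5 x^{2}}{4} - 4 x - \frac{\left(\frac{3 x^{2}}{2} + 3\right)^{4}}{2}; value = -37040

The integrand splits into summands that can be handled one at a time.
F(x) = - \frac{5 x^{4}}{2} + \frac{x^{3}}{2} + \frac{5 x^{2}}{4} - 4 x - \frac{\left(\frac{3 x^{2}}{2} + 3\right)^{4}}{2} is an antiderivative of f.
Check: d/dx[- \frac{5 x^{4}}{2} + \frac{x^{3}}{2} + \frac{5 x^{2}}{4} - 4 x - \frac{\left(\frac{3 x^{2}}{2} + 3\right)^{4}}{2}] = - \frac{81 x^{7}}{4} - \frac{243 x^{5}}{2} - 253 x^{3} + \frac{3 x^{2}}{2} - \frac{319 x}{2} - 4 = f(x).
F(3) = - \frac{1191993}{32}; F(1) = - \frac{6713}{32}.
Integral = F(3) - F(1) = -37040.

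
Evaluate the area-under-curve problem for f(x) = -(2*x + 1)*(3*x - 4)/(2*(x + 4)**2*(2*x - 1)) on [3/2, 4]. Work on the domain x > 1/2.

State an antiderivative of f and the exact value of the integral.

Factor the denominator (2*(x + 4)**2*(2*x - 1)) and decompose: f = 10/(81*(2*x - 1)) - 253/(162*(x + 4)) + 56/(9*(x + 4)**2); each piece integrates to a log, atan, or power term.
F(x) = 5*log(x - 1/2)/81 - 253*log(x + 4)/162 - 56/(9*x + 36) is an antiderivative of f.
Check: d/dx[5*log(x - 1/2)/81 - 253*log(x + 4)/162 - 56/(9*x + 36)] = (-6*x**2 + 5*x + 4)/(4*x**3 + 30*x**2 + 48*x - 32), which equals f(x).
F(4) = -253*log(8)/162 - 7/9 + 5*log(7/2)/81; F(3/2) = -253*log(11/2)/162 - 112/99.
Integral = F(4) - F(3/2) = -253*log(8)/162 + 5*log(7/2)/81 + 35/99 + 253*log(11/2)/162.

Antiderivative: F(x) = 5*log(x - 1/2)/81 - 253*log(x + 4)/162 - 56/(9*x + 36); value = -253*log(8)/162 + 5*log(7/2)/81 + 35/99 + 253*log(11/2)/162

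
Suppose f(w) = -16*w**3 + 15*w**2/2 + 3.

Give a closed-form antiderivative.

An antiderivative is F(w) = -(24*w**4 - 15*w**3 - 18*w + 8)/6.

The integrand splits into summands that can be handled one at a time.
Check: d/dw[-(24*w**4 - 15*w**3 - 18*w + 8)/6] = -16*w**3 + 15*w**2/2 + 3 = f(w).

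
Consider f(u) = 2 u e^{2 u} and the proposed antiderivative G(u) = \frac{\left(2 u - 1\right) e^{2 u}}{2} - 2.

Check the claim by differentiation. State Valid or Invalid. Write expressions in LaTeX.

d/du[G] = 2 u e^{2 u}
This equals f(u) exactly, so the claim holds.

Valid. The derivative of G reproduces f.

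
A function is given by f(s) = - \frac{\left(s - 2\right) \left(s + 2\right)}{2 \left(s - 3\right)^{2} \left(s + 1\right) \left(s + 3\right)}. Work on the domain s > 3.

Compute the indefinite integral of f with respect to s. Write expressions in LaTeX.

Factor the denominator (2 \left(s - 3\right)^{2} \left(s + 1\right) \left(s + 3\right)) and decompose: f = \frac{5}{144 \left(s + 3\right)} + \frac{3}{64 \left(s + 1\right)} - \frac{47}{576 \left(s - 3\right)} - \frac{5}{48 \left(s - 3\right)^{2}}; each piece integrates to a log, atan, or power term.
Check: d/ds[- \frac{47 \log{\left(s - 3 \right)}}{576} + \frac{3 \log{\left(s + 1 \right)}}{64} + \frac{5 \log{\left(s + 3 \right)}}{144} + \frac{5}{48 s - 144}] = \frac{4 - s^{2}}{2 s^{4} - 4 s^{3} - 24 s^{2} + 36 s + 54}, which equals f(s).

F(s) = - \frac{47 \log{\left(s - 3 \right)}}{576} + \frac{3 \log{\left(s + 1 \right)}}{64} + \frac{5 \log{\left(s + 3 \right)}}{144} + \frac{5}{48 s - 144} + C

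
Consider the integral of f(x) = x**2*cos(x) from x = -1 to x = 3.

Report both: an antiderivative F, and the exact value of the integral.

Antiderivative: F(x) = x**2*sin(x) + 2*x*cos(x) - 2*sin(x); value = 6*cos(3) - sin(1) + 7*sin(3) + 2*cos(1)

A candidate is checked by its d/dx: the result must match f(x).
F(x) = x**2*sin(x) + 2*x*cos(x) - 2*sin(x) is an antiderivative of f.
Check: d/dx[x**2*sin(x) + 2*x*cos(x) - 2*sin(x)] = x**2*cos(x) = f(x).
F(3) = 6*cos(3) + 7*sin(3); F(-1) = -2*cos(1) + sin(1).
Integral = F(3) - F(-1) = 6*cos(3) - sin(1) + 7*sin(3) + 2*cos(1).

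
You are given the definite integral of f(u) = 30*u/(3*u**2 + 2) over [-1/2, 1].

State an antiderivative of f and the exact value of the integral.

Antiderivative: F(u) = 5*log(u**2 + 2/3); value = -5*log(11/12) + 5*log(5/3)

The substitution w = u**2 + 2/3 works: f is exactly (dF/dw)*(dw/du) for that inner function.
F(u) = 5*log(u**2 + 2/3) is an antiderivative of f.
Check: d/du[5*log(u**2 + 2/3)] = 30*u/(3*u**2 + 2) = f(u).
F(1) = 5*log(5/3); F(-1/2) = 5*log(11/12).
Integral = F(1) - F(-1/2) = -5*log(11/12) + 5*log(5/3).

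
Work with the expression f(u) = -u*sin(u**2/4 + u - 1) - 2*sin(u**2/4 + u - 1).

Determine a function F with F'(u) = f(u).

An antiderivative is F(u) = 2*cos(u**2/4 + u - 1).

The substitution w = u**2/4 + u - 1 works: f is exactly (dF/dw)*(dw/du) for that inner function.
Check: d/du[2*cos(u**2/4 + u - 1)] = -u*sin(u**2/4 + u - 1) - 2*sin(u**2/4 + u - 1) = f(u).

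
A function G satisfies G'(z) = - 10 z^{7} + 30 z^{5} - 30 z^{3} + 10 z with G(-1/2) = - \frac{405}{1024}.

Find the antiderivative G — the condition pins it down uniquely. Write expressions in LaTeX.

The substitution u = 1 - z^{2} works: G'(z) is exactly (dG/du)*(du/dz) for that inner function.
A general antiderivative is - \frac{5 \left(1 - z^{2}\right)^{4}}{4} + C.
The condition gives C = - \frac{405}{1024} - (- \frac{405}{1024}) = 0.
So G(z) = - \frac{5 \left(z - 1\right)^{4} \left(z + 1\right)^{4}}{4}.
Check: d/dz[- \frac{5 \left(z - 1\right)^{4} \left(z + 1\right)^{4}}{4}] = - 10 z^{7} + 30 z^{5} - 30 z^{3} + 10 z = G'(z).

G(z) = - \frac{5 \left(z - 1\right)^{4} \left(z + 1\right)^{4}}{4}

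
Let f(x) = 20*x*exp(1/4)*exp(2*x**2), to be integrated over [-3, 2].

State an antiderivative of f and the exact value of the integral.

Antiderivative: F(x) = 5*exp(2*x**2 + 1/4); value = -5*exp(73/4) + 5*exp(33/4)

The substitution u = 2*x**2 + 1/4 works: f is exactly (dF/du)*(du/dx) for that inner function.
F(x) = 5*exp(2*x**2 + 1/4) is an antiderivative of f.
Check: d/dx[5*exp(2*x**2 + 1/4)] = 20*x*exp(1/4)*exp(2*x**2) = f(x).
F(2) = 5*exp(33/4); F(-3) = 5*exp(73/4).
Integral = F(2) - F(-3) = -5*exp(73/4) + 5*exp(33/4).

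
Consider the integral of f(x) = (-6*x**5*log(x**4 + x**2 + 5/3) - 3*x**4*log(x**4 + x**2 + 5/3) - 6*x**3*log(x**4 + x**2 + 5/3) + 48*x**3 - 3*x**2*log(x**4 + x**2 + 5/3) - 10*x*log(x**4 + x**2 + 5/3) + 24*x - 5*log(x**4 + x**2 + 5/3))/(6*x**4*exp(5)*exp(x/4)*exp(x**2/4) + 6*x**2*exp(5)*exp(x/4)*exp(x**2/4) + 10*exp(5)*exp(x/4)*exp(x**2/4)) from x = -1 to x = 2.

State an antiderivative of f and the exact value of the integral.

Antiderivative: F(x) = 2*exp(-5)*exp(-x/4)*exp(-x**2/4)*log(x**4 + x**2 + 5/3); value = -2*exp(-5)*log(11/3) + 2*exp(-13/2)*log(65/3)

Recognize the product-rule pattern: f = u'v + uv' with u = 2*exp(-x**2/4 - x/4 - 5), v = log(x**4 + x**2 + 5/3), so integration by parts undoes it.
F(x) = 2*exp(-5)*exp(-x/4)*exp(-x**2/4)*log(x**4 + x**2 + 5/3) is an antiderivative of f.
Check: d/dx[2*exp(-5)*exp(-x/4)*exp(-x**2/4)*log(x**4 + x**2 + 5/3)] = (-6*x**5*log(x**4 + x**2 + 5/3) - 3*x**4*log(x**4 + x**2 + 5/3) - 6*x**3*log(x**4 + x**2 + 5/3) + 48*x**3 - 3*x**2*log(x**4 + x**2 + 5/3) - 10*x*log(x**4 + x**2 + 5/3) + 24*x - 5*log(x**4 + x**2 + 5/3))/(6*x**4*exp(5)*exp(x/4)*exp(x**2/4) + 6*x**2*exp(5)*exp(x/4)*exp(x**2/4) + 10*exp(5)*exp(x/4)*exp(x**2/4)) = f(x).
F(2) = 2*exp(-13/2)*log(65/3); F(-1) = 2*exp(-5)*log(11/3).
Integral = F(2) - F(-1) = -2*exp(-5)*log(11/3) + 2*exp(-13/2)*log(65/3).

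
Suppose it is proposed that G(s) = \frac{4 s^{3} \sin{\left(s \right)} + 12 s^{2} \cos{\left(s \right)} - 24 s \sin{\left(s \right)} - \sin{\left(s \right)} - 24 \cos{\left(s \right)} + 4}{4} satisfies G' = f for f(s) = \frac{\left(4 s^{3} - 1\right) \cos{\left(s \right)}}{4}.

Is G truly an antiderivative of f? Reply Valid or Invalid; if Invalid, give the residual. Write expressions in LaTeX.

Valid: G'(s) = f(s).

d/ds[G] = s^{3} \cos{\left(s \right)} - \frac{\cos{\left(s \right)}}{4}
This equals f(s) exactly, so the claim holds.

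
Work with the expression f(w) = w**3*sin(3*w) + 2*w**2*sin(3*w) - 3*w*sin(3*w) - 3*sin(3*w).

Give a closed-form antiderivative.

An antiderivative is F(w) = -w**3*cos(3*w)/3 + w**2*sin(3*w)/3 - 2*w**2*cos(3*w)/3 + 4*w*sin(3*w)/9 + 11*w*cos(3*w)/9 - 11*sin(3*w)/27 + 31*cos(3*w)/27.

Integrate term by term and add the pieces.
Check: d/dw[-w**3*cos(3*w)/3 + w**2*sin(3*w)/3 - 2*w**2*cos(3*w)/3 + 4*w*sin(3*w)/9 + 11*w*cos(3*w)/9 - 11*sin(3*w)/27 + 31*cos(3*w)/27] = w**3*sin(3*w) + 2*w**2*sin(3*w) - 3*w*sin(3*w) - 3*sin(3*w) = f(w).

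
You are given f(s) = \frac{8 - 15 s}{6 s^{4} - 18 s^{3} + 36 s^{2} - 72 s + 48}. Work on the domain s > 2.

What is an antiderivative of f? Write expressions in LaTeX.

An antiderivative is F(s) = \frac{- 110 \log{\left(s - 2 \right)} + 56 \log{\left(s - 1 \right)} + 27 \log{\left(s^{2} + 4 \right)} + 82 \operatorname{atan}{\left(\frac{s}{2} \right)}}{240}.

Factor the denominator (6 \left(s - 2\right) \left(s - 1\right) \left(s^{2} + 4\right)) and decompose: f = \frac{27 s + 82}{120 \left(s^{2} + 4\right)} + \frac{7}{30 \left(s - 1\right)} - \frac{11}{24 \left(s - 2\right)}; each piece integrates to a log, atan, or power term.
Check: d/ds[\frac{- 110 \log{\left(s - 2 \right)} + 56 \log{\left(s - 1 \right)} + 27 \log{\left(s^{2} + 4 \right)} + 82 \operatorname{atan}{\left(\frac{s}{2} \right)}}{240}] = \frac{8 - 15 s}{6 s^{4} - 18 s^{3} + 36 s^{2} - 72 s + 48} = f(s).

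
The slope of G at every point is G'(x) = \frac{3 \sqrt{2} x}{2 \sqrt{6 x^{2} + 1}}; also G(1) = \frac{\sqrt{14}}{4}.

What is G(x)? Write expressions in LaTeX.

G(x) = \frac{\sqrt{2} \sqrt{6 x^{2} + 1}}{4}

G'(x) matches the chain-rule pattern g'(h)*h' with inner function h(x) = 3 x^{2} + \frac{1}{2}; substituting u = h(x) collapses the integral.
A general antiderivative is \frac{\sqrt{3 x^{2} + \frac{1}{2}}}{2} + C.
The condition gives C = \frac{\sqrt{14}}{4} - (\frac{\sqrt{14}}{4}) = 0.
So G(x) = \frac{\sqrt{2} \sqrt{6 x^{2} + 1}}{4}.
Check: d/dx[\frac{\sqrt{2} \sqrt{6 x^{2} + 1}}{4}] = \frac{3 \sqrt{2} x}{2 \sqrt{6 x^{2} + 1}} = G'(x).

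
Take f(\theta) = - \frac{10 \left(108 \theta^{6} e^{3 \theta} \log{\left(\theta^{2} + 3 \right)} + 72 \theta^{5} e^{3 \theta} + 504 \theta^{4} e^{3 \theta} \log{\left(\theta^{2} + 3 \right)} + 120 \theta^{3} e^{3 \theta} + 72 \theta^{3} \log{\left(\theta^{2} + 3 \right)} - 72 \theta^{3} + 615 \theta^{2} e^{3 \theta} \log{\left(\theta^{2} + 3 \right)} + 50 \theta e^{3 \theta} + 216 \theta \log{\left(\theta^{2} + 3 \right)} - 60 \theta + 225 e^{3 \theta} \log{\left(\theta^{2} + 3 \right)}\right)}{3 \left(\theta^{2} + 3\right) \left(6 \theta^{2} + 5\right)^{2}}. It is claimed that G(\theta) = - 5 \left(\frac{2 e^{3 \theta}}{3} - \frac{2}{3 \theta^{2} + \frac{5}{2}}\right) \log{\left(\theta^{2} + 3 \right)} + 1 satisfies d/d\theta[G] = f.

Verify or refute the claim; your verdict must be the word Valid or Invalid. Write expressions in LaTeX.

Valid - the claim checks out under differentiation.

d/d\theta[G] = \frac{- 1080 \theta^{6} e^{3 \theta} \log{\left(\theta^{2} + 3 \right)} - 720 \theta^{5} e^{3 \theta} - 5040 \theta^{4} e^{3 \theta} \log{\left(\theta^{2} + 3 \right)} - 1200 \theta^{3} e^{3 \theta} - 720 \theta^{3} \log{\left(\theta^{2} + 3 \right)} + 720 \theta^{3} - 6150 \theta^{2} e^{3 \theta} \log{\left(\theta^{2} + 3 \right)} - 500 \theta e^{3 \theta} - 2160 \theta \log{\left(\theta^{2} + 3 \right)} + 600 \theta - 2250 e^{3 \theta} \log{\left(\theta^{2} + 3 \right)}}{108 \theta^{6} + 504 \theta^{4} + 615 \theta^{2} + 225}
This equals f(\theta) exactly, so the claim holds.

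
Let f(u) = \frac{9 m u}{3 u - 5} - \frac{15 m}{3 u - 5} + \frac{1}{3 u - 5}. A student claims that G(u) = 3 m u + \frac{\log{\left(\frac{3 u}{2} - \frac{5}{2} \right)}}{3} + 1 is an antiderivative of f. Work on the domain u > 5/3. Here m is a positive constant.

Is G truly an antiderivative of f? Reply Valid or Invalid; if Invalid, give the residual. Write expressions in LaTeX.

Valid - the claim checks out under differentiation.

d/du[G] = \frac{9 m u - 15 m + 1}{3 u - 5}
This equals f(u) exactly, so the claim holds.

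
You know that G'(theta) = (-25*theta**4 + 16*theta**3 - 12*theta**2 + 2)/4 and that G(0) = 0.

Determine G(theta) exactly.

Any candidate G(theta) must reproduce the stated G'(theta) exactly.
A general antiderivative is -5*theta**5/4 + theta**4 - theta**3 + theta/2 + C.
The condition gives C = 0 - (0) = 0.
So G(theta) = -5*theta**5/4 + theta**4 - theta**3 + theta/2.
Check: d/dtheta[-5*theta**5/4 + theta**4 - theta**3 + theta/2] = -25*theta**4/4 + 4*theta**3 - 3*theta**2 + 1/2, which equals G'(theta).

G(theta) = -5*theta**5/4 + theta**4 - theta**3 + theta/2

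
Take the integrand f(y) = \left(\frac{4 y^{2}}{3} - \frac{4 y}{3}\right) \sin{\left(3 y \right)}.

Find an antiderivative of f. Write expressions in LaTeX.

An antiderivative is F(y) = - \frac{4 \left(9 y^{2} \cos{\left(3 y \right)} - 6 y \sin{\left(3 y \right)} - 9 y \cos{\left(3 y \right)} + 3 \sin{\left(3 y \right)} - 2 \cos{\left(3 y \right)}\right)}{81}.

Any candidate F(y) must reproduce f(y) exactly when differentiated.
Check: d/dy[- \frac{4 \left(9 y^{2} \cos{\left(3 y \right)} - 6 y \sin{\left(3 y \right)} - 9 y \cos{\left(3 y \right)} + 3 \sin{\left(3 y \right)} - 2 \cos{\left(3 y \right)}\right)}{81}] = \frac{4 y^{2} \sin{\left(3 y \right)}}{3} - \frac{4 y \sin{\left(3 y \right)}}{3}, which equals f(y).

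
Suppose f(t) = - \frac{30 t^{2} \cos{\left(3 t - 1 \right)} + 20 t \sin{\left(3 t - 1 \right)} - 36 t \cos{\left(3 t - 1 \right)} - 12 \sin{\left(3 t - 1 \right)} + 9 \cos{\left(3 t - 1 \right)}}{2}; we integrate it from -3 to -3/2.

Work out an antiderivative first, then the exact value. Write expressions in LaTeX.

Recognize the product-rule pattern: f = u'v + uv' with u = - 5 t^{2} + 6 t - \frac{3}{2}, v = \sin{\left(3 t - 1 \right)}, so integration by parts undoes it.
F(t) = - 5 t^{2} \sin{\left(3 t - 1 \right)} + 6 t \sin{\left(3 t - 1 \right)} - \frac{3 \sin{\left(3 t - 1 \right)}}{2} is an antiderivative of f.
Check: d/dt[- 5 t^{2} \sin{\left(3 t - 1 \right)} + 6 t \sin{\left(3 t - 1 \right)} - \frac{3 \sin{\left(3 t - 1 \right)}}{2}] = - 15 t^{2} \cos{\left(3 t - 1 \right)} - 10 t \sin{\left(3 t - 1 \right)} + 18 t \cos{\left(3 t - 1 \right)} + 6 \sin{\left(3 t - 1 \right)} - \frac{9 \cos{\left(3 t - 1 \right)}}{2}, which equals f(t).
F(-3/2) = \frac{87 \sin{\left(\frac{11}{2} \right)}}{4}; F(-3) = \frac{129 \sin{\left(10 \right)}}{2}.
Integral = F(-3/2) - F(-3) = \frac{87 \sin{\left(\frac{11}{2} \right)}}{4} - \frac{129 \sin{\left(10 \right)}}{2}.

Antiderivative: F(t) = - 5 t^{2} \sin{\left(3 t - 1 \right)} + 6 t \sin{\left(3 t - 1 \right)} - \frac{3 \sin{\left(3 t - 1 \right)}}{2}; value = \frac{87 \sin{\left(\frac{11}{2} \right)}}{4} - \frac{129 \sin{\left(10 \right)}}{2}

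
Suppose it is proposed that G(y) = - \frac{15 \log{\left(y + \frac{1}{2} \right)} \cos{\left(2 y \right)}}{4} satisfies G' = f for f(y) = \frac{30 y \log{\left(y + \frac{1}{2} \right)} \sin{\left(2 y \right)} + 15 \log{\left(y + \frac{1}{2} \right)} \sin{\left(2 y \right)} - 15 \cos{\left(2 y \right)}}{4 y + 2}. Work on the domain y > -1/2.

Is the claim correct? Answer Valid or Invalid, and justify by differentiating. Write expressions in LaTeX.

d/dy[G] = \frac{30 y \log{\left(y + \frac{1}{2} \right)} \sin{\left(2 y \right)} + 15 \log{\left(y + \frac{1}{2} \right)} \sin{\left(2 y \right)} - 15 \cos{\left(2 y \right)}}{4 y + 2}
This equals f(y) exactly, so the claim holds.

Valid - differentiating G returns exactly f.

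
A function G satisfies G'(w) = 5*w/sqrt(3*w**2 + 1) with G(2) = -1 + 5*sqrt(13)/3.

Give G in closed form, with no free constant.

G'(w) matches the chain-rule pattern g'(h)*h' with inner function h(w) = 3*w**2 + 1; substituting u = h(w) collapses the integral.
A general antiderivative is 5*sqrt(3*w**2 + 1)/3 + C.
The condition gives C = -1 + 5*sqrt(13)/3 - (5*sqrt(13)/3) = -1.
So G(w) = 5*sqrt(3*w**2 + 1)/3 - 1.
Check: d/dw[5*sqrt(3*w**2 + 1)/3 - 1] = 5*w/sqrt(3*w**2 + 1) = G'(w).

G(w) = 5*sqrt(3*w**2 + 1)/3 - 1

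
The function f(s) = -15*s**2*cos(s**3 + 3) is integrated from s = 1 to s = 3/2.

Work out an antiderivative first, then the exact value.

f matches the chain-rule pattern g'(h)*h' with inner function h(s) = s**3 + 3; substituting u = h(s) collapses the integral.
F(s) = -5*sin(s**3 + 3) is an antiderivative of f.
Check: d/ds[-5*sin(s**3 + 3)] = -15*s**2*cos(s**3 + 3) = f(s).
F(3/2) = -5*sin(51/8); F(1) = -5*sin(4).
Integral = F(3/2) - F(1) = 5*sin(4) - 5*sin(51/8).

Antiderivative: F(s) = -5*sin(s**3 + 3); value = 5*sin(4) - 5*sin(51/8)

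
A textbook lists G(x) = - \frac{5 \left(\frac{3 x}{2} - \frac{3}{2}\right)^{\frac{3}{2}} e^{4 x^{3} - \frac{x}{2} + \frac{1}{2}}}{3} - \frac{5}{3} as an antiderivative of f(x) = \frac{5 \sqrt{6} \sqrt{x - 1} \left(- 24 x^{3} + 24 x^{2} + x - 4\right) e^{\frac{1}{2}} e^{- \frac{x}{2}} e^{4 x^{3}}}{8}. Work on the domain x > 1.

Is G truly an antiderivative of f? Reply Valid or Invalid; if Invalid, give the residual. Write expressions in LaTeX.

Valid: G'(x) = f(x).

d/dx[G] = - 15 \sqrt{6} x^{3} \sqrt{x - 1} e^{\frac{1}{2}} e^{- \frac{x}{2}} e^{4 x^{3}} + 15 \sqrt{6} x^{2} \sqrt{x - 1} e^{\frac{1}{2}} e^{- \frac{x}{2}} e^{4 x^{3}} + \frac{5 \sqrt{6} x \sqrt{x - 1} e^{\frac{1}{2}} e^{- \frac{x}{2}} e^{4 x^{3}}}{8} - \frac{5 \sqrt{6} \sqrt{x - 1} e^{\frac{1}{2}} e^{- \frac{x}{2}} e^{4 x^{3}}}{2}
This equals f(x) exactly, so the claim holds.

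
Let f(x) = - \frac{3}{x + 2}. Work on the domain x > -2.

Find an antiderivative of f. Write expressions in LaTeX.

An antiderivative is F(x) = - 3 \log{\left(x + 2 \right)}.

Any candidate F(x) must reproduce f(x) exactly when differentiated.
Check: d/dx[- 3 \log{\left(x + 2 \right)}] = - \frac{3}{x + 2} = f(x).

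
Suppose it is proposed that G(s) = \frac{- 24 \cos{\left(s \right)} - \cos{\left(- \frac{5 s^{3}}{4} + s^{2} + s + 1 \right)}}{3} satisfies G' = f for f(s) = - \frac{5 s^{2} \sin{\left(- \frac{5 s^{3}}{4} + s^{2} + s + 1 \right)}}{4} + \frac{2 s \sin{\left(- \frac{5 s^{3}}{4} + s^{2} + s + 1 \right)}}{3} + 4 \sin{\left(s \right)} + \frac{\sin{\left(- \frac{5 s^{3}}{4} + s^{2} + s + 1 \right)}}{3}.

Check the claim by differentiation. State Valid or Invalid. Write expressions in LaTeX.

Invalid: d/ds[G] - f = 4 \sin{\left(s \right)}, which is not 0.

d/ds[G] = - \frac{5 s^{2} \sin{\left(- \frac{5 s^{3}}{4} + s^{2} + s + 1 \right)}}{4} + \frac{2 s \sin{\left(- \frac{5 s^{3}}{4} + s^{2} + s + 1 \right)}}{3} + 8 \sin{\left(s \right)} + \frac{\sin{\left(- \frac{5 s^{3}}{4} + s^{2} + s + 1 \right)}}{3}
d/ds[G] - f(s) = 4 \sin{\left(s \right)} != 0.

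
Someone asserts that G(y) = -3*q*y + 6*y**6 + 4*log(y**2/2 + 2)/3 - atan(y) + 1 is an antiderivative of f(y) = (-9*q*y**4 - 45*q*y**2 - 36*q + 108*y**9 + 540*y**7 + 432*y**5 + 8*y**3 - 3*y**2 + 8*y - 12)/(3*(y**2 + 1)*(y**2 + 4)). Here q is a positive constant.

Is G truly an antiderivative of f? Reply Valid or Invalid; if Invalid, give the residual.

d/dy[G] = (-9*q*y**4 - 45*q*y**2 - 36*q + 108*y**9 + 540*y**7 + 432*y**5 + 8*y**3 - 3*y**2 + 8*y - 12)/(3*y**4 + 15*y**2 + 12)
This equals f(y) exactly, so the claim holds.

Valid. The derivative of G reproduces f.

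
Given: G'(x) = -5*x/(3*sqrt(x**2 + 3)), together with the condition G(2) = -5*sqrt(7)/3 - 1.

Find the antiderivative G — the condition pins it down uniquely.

G'(x) matches the chain-rule pattern g'(h)*h' with inner function h(x) = x**2 + 3; substituting u = h(x) collapses the integral.
A general antiderivative is -5*sqrt(x**2 + 3)/3 + C.
The condition gives C = -5*sqrt(7)/3 - 1 - (-5*sqrt(7)/3) = -1.
So G(x) = (-5*sqrt(x**2 + 3) - 3)/3.
Check: d/dx[(-5*sqrt(x**2 + 3) - 3)/3] = -5*x/(3*sqrt(x**2 + 3)) = G'(x).

G(x) = (-5*sqrt(x**2 + 3) - 3)/3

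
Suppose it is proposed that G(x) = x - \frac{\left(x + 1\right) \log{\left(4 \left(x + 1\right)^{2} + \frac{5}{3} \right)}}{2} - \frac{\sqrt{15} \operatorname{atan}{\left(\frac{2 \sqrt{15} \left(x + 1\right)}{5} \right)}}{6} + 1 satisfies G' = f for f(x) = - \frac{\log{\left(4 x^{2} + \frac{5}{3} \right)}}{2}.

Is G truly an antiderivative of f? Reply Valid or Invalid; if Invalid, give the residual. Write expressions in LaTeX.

Invalid: d/dx[G] - f = \frac{\log{\left(4 x^{2} + \frac{5}{3} \right)}}{2} - \frac{\log{\left(4 x^{2} + 8 x + \frac{17}{3} \right)}}{2}, which is not 0.

d/dx[G] = - \frac{\log{\left(4 x^{2} + 8 x + \frac{17}{3} \right)}}{2}
d/dx[G] - f(x) = \frac{\log{\left(4 x^{2} + \frac{5}{3} \right)}}{2} - \frac{\log{\left(4 x^{2} + 8 x + \frac{17}{3} \right)}}{2} != 0.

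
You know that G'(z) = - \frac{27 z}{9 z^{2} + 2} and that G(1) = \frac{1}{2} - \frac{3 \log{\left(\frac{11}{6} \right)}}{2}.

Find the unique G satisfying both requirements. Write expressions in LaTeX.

The substitution u = \frac{3 z^{2}}{2} + \frac{1}{3} works: G'(z) is exactly (dG/du)*(du/dz) for that inner function.
A general antiderivative is - \frac{3 \log{\left(\frac{3 z^{2}}{2} + \frac{1}{3} \right)}}{2} + C.
The condition gives C = \frac{1}{2} - \frac{3 \log{\left(\frac{11}{6} \right)}}{2} - (- \frac{3 \log{\left(\frac{11}{6} \right)}}{2}) = \frac{1}{2}.
So G(z) = \frac{1 - 3 \log{\left(\frac{3 z^{2}}{2} + \frac{1}{3} \right)}}{2}.
Check: d/dz[\frac{1 - 3 \log{\left(\frac{3 z^{2}}{2} + \frac{1}{3} \right)}}{2}] = - \frac{27 z}{9 z^{2} + 2} = G'(z).

G(z) = \frac{1 - 3 \log{\left(\frac{3 z^{2}}{2} + \frac{1}{3} \right)}}{2}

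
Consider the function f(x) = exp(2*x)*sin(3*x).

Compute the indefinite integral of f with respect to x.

F(x) = 2*exp(2*x)*sin(3*x)/13 - 3*exp(2*x)*cos(3*x)/13 + C

Recover f(x) by differentiating a candidate F(x); any mismatch rules it out.
Check: d/dx[2*exp(2*x)*sin(3*x)/13 - 3*exp(2*x)*cos(3*x)/13] = exp(2*x)*sin(3*x) = f(x).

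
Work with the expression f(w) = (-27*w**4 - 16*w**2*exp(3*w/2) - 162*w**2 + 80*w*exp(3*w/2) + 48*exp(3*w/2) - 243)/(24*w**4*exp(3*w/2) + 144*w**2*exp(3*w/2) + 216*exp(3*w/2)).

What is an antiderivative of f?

An antiderivative is F(w) = 2*w/(3*w**2 + 9) + 3*exp(-3*w/2)/4 - 5/(3*w**2 + 9).

Any candidate F(w) must reproduce f(w) exactly when differentiated.
Check: d/dw[2*w/(3*w**2 + 9) + 3*exp(-3*w/2)/4 - 5/(3*w**2 + 9)] = (-27*w**4 - 16*w**2*exp(3*w/2) - 162*w**2 + 80*w*exp(3*w/2) + 48*exp(3*w/2) - 243)/(24*w**4*exp(3*w/2) + 144*w**2*exp(3*w/2) + 216*exp(3*w/2)) = f(w).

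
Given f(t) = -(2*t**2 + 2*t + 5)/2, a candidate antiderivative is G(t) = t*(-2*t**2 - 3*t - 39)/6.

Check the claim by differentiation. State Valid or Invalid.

d/dt[G] = -t**2 - t - 13/2
d/dt[G] - f(t) = -4 != 0.

Invalid: d/dt[G] - f = -4, which is not 0.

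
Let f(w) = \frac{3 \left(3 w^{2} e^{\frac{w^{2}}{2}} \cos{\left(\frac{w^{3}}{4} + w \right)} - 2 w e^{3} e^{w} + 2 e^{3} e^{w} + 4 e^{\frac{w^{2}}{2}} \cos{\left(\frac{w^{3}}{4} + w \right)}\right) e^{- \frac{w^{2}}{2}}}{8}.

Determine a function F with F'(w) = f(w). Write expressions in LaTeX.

An antiderivative is F(w) = \frac{3 e^{- \frac{w^{2}}{2} + w + 3}}{4} + \frac{3 \sin{\left(\frac{w^{3}}{4} + w \right)}}{2}.

An antiderivative F(w) passes only if d/dw[F] lands on f(w) exactly.
Check: d/dw[\frac{3 e^{- \frac{w^{2}}{2} + w + 3}}{4} + \frac{3 \sin{\left(\frac{w^{3}}{4} + w \right)}}{2}] = \frac{9 w^{2} \cos{\left(\frac{w^{3}}{4} + w \right)}}{8} - \frac{3 w e^{3} e^{w} e^{- \frac{w^{2}}{2}}}{4} + \frac{3 e^{3} e^{w} e^{- \frac{w^{2}}{2}}}{4} + \frac{3 \cos{\left(\frac{w^{3}}{4} + w \right)}}{2}, which equals f(w).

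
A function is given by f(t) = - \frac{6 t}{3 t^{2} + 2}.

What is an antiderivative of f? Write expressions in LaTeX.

The substitution u = 3 t^{2} + 2 works: f is exactly (dF/du)*(du/dt) for that inner function.
Check: d/dt[- \log{\left(3 t^{2} + 2 \right)}] = - \frac{6 t}{3 t^{2} + 2} = f(t).

An antiderivative is F(t) = - \log{\left(3 t^{2} + 2 \right)}.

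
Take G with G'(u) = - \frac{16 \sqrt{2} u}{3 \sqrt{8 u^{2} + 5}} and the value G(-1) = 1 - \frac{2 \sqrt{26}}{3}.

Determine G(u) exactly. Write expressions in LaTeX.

G(u) = \frac{\sqrt{2} \left(- 4 \sqrt{8 u^{2} + 5} + 3 \sqrt{2}\right)}{6}

The substitution w = 4 u^{2} + \frac{5}{2} works: G'(u) is exactly (dG/dw)*(dw/du) for that inner function.
A general antiderivative is - \frac{4 \sqrt{4 u^{2} + \frac{5}{2}}}{3} + C.
The condition gives C = 1 - \frac{2 \sqrt{26}}{3} - (- \frac{2 \sqrt{26}}{3}) = 1.
So G(u) = \frac{\sqrt{2} \left(- 4 \sqrt{8 u^{2} + 5} + 3 \sqrt{2}\right)}{6}.
Check: d/du[\frac{\sqrt{2} \left(- 4 \sqrt{8 u^{2} + 5} + 3 \sqrt{2}\right)}{6}] = - \frac{16 \sqrt{2} u}{3 \sqrt{8 u^{2} + 5}} = G'(u).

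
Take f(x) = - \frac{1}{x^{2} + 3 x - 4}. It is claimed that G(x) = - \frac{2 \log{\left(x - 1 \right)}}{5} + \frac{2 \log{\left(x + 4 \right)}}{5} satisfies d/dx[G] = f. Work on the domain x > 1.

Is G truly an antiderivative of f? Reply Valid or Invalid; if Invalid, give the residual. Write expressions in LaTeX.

d/dx[G] = - \frac{2}{x^{2} + 3 x - 4}
d/dx[G] - f(x) = - \frac{1}{x^{2} + 3 x - 4} != 0.

Invalid: d/dx[G] - f = - \frac{1}{x^{2} + 3 x - 4}, which is not 0.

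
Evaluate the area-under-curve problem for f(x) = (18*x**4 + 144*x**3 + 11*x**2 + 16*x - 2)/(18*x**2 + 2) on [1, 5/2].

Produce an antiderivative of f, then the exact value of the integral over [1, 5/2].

Recover f(x) by differentiating a candidate F(x); any mismatch rules it out.
F(x) = x**3/3 + 4*x**2 + x/2 - atan(3*x)/2 is an antiderivative of f.
Check: d/dx[x**3/3 + 4*x**2 + x/2 - atan(3*x)/2] = (18*x**4 + 144*x**3 + 11*x**2 + 16*x - 2)/(18*x**2 + 2) = f(x).
F(5/2) = 755/24 - atan(15/2)/2; F(1) = 29/6 - atan(3)/2.
Integral = F(5/2) - F(1) = -atan(15/2)/2 + atan(3)/2 + 213/8.

Antiderivative: F(x) = x**3/3 + 4*x**2 + x/2 - atan(3*x)/2; value = -atan(15/2)/2 + atan(3)/2 + 213/8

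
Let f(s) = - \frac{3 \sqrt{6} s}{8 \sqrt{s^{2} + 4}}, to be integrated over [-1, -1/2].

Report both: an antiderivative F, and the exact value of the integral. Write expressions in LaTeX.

Antiderivative: F(s) = - \frac{3 \sqrt{6} \sqrt{s^{2} + 4}}{8}; value = - \frac{3 \sqrt{102}}{16} + \frac{3 \sqrt{30}}{8}

The substitution u = \frac{3 s^{2}}{2} + 6 works: f is exactly (dF/du)*(du/ds) for that inner function.
F(s) = - \frac{3 \sqrt{6} \sqrt{s^{2} + 4}}{8} is an antiderivative of f.
Check: d/ds[- \frac{3 \sqrt{6} \sqrt{s^{2} + 4}}{8}] = - \frac{3 \sqrt{6} s}{8 \sqrt{s^{2} + 4}} = f(s).
F(-1/2) = - \frac{3 \sqrt{102}}{16}; F(-1) = - \frac{3 \sqrt{30}}{8}.
Integral = F(-1/2) - F(-1) = - \frac{3 \sqrt{102}}{16} + \frac{3 \sqrt{30}}{8}.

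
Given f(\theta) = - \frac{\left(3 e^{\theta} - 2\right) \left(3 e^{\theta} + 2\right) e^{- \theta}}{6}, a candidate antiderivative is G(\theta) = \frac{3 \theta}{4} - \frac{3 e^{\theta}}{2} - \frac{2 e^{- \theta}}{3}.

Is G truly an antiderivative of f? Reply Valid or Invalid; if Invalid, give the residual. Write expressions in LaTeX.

d/d\theta[G] = \frac{\left(- 18 e^{2 \theta} + 9 e^{\theta} + 8\right) e^{- \theta}}{12}
d/d\theta[G] - f(\theta) = \frac{3}{4} != 0.

Invalid: d/d\theta[G] - f = \frac{3}{4}, which is not 0.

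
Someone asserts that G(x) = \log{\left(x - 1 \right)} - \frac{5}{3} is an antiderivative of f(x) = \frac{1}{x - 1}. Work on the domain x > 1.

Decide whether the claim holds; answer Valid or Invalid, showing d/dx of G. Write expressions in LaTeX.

d/dx[G] = \frac{1}{x - 1}
This equals f(x) exactly, so the claim holds.

Valid: G'(x) = f(x).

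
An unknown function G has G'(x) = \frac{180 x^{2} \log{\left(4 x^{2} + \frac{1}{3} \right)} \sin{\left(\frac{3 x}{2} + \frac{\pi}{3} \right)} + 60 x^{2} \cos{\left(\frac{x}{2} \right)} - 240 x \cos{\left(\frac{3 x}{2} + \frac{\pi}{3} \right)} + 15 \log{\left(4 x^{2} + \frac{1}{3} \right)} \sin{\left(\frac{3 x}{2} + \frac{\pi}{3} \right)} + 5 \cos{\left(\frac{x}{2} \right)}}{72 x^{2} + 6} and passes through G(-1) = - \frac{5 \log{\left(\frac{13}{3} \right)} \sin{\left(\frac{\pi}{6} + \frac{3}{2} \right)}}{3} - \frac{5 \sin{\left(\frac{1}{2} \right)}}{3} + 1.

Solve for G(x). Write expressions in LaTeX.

G(x) = - \frac{5 \log{\left(4 x^{2} + \frac{1}{3} \right)} \cos{\left(\frac{3 x}{2} + \frac{\pi}{3} \right)}}{3} + \frac{5 \sin{\left(\frac{x}{2} \right)}}{3} + 1

A first test for any G(x): its x-derivative must equal the given G'(x).
A general antiderivative is - \frac{5 \log{\left(4 x^{2} + \frac{1}{3} \right)} \cos{\left(\frac{3 x}{2} + \frac{\pi}{3} \right)}}{3} + \frac{5 \sin{\left(\frac{x}{2} \right)}}{3} + C.
The condition gives C = - \frac{5 \log{\left(\frac{13}{3} \right)} \sin{\left(\frac{\pi}{6} + \frac{3}{2} \right)}}{3} - \frac{5 \sin{\left(\frac{1}{2} \right)}}{3} + 1 - (- \frac{5 \log{\left(\frac{13}{3} \right)} \sin{\left(\frac{\pi}{6} + \frac{3}{2} \right)}}{3} - \frac{5 \sin{\left(\frac{1}{2} \right)}}{3}) = 1.
So G(x) = - \frac{5 \log{\left(4 x^{2} + \frac{1}{3} \right)} \cos{\left(\frac{3 x}{2} + \frac{\pi}{3} \right)}}{3} + \frac{5 \sin{\left(\frac{x}{2} \right)}}{3} + 1.
Check: d/dx[- \frac{5 \log{\left(4 x^{2} + \frac{1}{3} \right)} \cos{\left(\frac{3 x}{2} + \frac{\pi}{3} \right)}}{3} + \frac{5 \sin{\left(\frac{x}{2} \right)}}{3} + 1] = \frac{180 x^{2} \log{\left(4 x^{2} + \frac{1}{3} \right)} \sin{\left(\frac{3 x}{2} + \frac{\pi}{3} \right)} + 60 x^{2} \cos{\left(\frac{x}{2} \right)} - 240 x \cos{\left(\frac{3 x}{2} + \frac{\pi}{3} \right)} + 15 \log{\left(4 x^{2} + \frac{1}{3} \right)} \sin{\left(\frac{3 x}{2} + \frac{\pi}{3} \right)} + 5 \cos{\left(\frac{x}{2} \right)}}{72 x^{2} + 6} = G'(x).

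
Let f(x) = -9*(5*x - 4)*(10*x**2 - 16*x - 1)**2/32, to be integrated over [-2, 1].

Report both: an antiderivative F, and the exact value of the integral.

f matches the chain-rule pattern g'(h)*h' with inner function h(x) = -5*x**2/2 + 4*x + 1/4; substituting u = h(x) collapses the integral.
F(x) = -375*x**6/16 + 225*x**5/2 - 5535*x**4/32 + 147*x**3/2 + 1107*x**2/64 + 9*x/8 is an antiderivative of f.
Check: d/dx[-375*x**6/16 + 225*x**5/2 - 5535*x**4/32 + 147*x**3/2 + 1107*x**2/64 + 9*x/8] = -1125*x**5/8 + 1125*x**4/2 - 5535*x**3/8 + 441*x**2/2 + 1107*x/32 + 9/8, which equals f(x).
F(1) = 513/64; F(-2) = -134217/16.
Integral = F(1) - F(-2) = 537381/64.

Antiderivative: F(x) = -375*x**6/16 + 225*x**5/2 - 5535*x**4/32 + 147*x**3/2 + 1107*x**2/64 + 9*x/8; value = 537381/64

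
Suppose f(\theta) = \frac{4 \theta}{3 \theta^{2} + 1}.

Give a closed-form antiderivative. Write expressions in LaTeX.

An antiderivative is F(\theta) = \frac{2 \log{\left(3 \theta^{2} + 1 \right)}}{3}.

The substitution u = 3 \theta^{2} + 1 works: f is exactly (dF/du)*(du/d\theta) for that inner function.
Check: d/d\theta[\frac{2 \log{\left(3 \theta^{2} + 1 \right)}}{3}] = \frac{4 \theta}{3 \theta^{2} + 1} = f(\theta).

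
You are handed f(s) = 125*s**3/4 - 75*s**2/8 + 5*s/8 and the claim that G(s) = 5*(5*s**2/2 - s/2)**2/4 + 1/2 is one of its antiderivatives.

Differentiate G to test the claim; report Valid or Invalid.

Valid - the claim checks out under differentiation.

d/ds[G] = 125*s**3/4 - 75*s**2/8 + 5*s/8
This equals f(s) exactly, so the claim holds.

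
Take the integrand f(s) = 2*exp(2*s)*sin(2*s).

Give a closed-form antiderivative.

An antiderivative is F(s) = (sin(2*s) - cos(2*s))*exp(2*s)/2.

Any candidate F(s) must reproduce f(s) exactly when differentiated.
Check: d/ds[(sin(2*s) - cos(2*s))*exp(2*s)/2] = 2*exp(2*s)*sin(2*s) = f(s).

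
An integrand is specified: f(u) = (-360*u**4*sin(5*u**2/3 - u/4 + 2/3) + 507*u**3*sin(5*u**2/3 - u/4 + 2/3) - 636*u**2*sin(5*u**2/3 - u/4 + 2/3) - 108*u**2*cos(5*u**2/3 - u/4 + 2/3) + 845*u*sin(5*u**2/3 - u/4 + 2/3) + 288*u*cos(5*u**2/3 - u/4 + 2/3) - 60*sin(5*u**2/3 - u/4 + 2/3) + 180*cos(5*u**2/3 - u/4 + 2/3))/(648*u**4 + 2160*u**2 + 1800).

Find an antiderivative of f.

A candidate is checked by its d/du: the result must match f(u).
Check: d/du[(3*u*cos(5*u**2/3 - u/4 + 2/3) - 4*cos(5*u**2/3 - u/4 + 2/3))/(18*u**2 + 30)] = (-360*u**4*sin(5*u**2/3 - u/4 + 2/3) + 507*u**3*sin(5*u**2/3 - u/4 + 2/3) - 636*u**2*sin(5*u**2/3 - u/4 + 2/3) - 108*u**2*cos(5*u**2/3 - u/4 + 2/3) + 845*u*sin(5*u**2/3 - u/4 + 2/3) + 288*u*cos(5*u**2/3 - u/4 + 2/3) - 60*sin(5*u**2/3 - u/4 + 2/3) + 180*cos(5*u**2/3 - u/4 + 2/3))/(648*u**4 + 2160*u**2 + 1800) = f(u).

An antiderivative is F(u) = (3*u*cos(5*u**2/3 - u/4 + 2/3) - 4*cos(5*u**2/3 - u/4 + 2/3))/(18*u**2 + 30).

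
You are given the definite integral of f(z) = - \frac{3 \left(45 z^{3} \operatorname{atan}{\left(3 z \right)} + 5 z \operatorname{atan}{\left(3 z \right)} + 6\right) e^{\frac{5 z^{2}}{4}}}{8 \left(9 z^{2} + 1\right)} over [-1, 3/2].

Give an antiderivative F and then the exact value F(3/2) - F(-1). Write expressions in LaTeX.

f has the shape u'v + uv' for u = - \frac{3 \operatorname{atan}{\left(3 z \right)}}{4} and v = e^{\frac{5 z^{2}}{4}} — it is the derivative of the product u*v.
F(z) = - \frac{3 e^{\frac{5 z^{2}}{4}} \operatorname{atan}{\left(3 z \right)}}{4} is an antiderivative of f.
Check: d/dz[- \frac{3 e^{\frac{5 z^{2}}{4}} \operatorname{atan}{\left(3 z \right)}}{4}] = \frac{- 135 z^{3} e^{\frac{5 z^{2}}{4}} \operatorname{atan}{\left(3 z \right)} - 15 z e^{\frac{5 z^{2}}{4}} \operatorname{atan}{\left(3 z \right)} - 18 e^{\frac{5 z^{2}}{4}}}{72 z^{2} + 8}, which equals f(z).
F(3/2) = - \frac{3 e^{\frac{45}{16}} \operatorname{atan}{\left(\frac{9}{2} \right)}}{4}; F(-1) = \frac{3 e^{\frac{5}{4}} \operatorname{atan}{\left(3 \right)}}{4}.
Integral = F(3/2) - F(-1) = - \frac{3 e^{\frac{45}{16}} \operatorname{atan}{\left(\frac{9}{2} \right)}}{4} - \frac{3 e^{\frac{5}{4}} \operatorname{atan}{\left(3 \right)}}{4}.

Antiderivative: F(z) = - \frac{3 e^{\frac{5 z^{2}}{4}} \operatorname{atan}{\left(3 z \right)}}{4}; value = - \frac{3 e^{\frac{45}{16}} \operatorname{atan}{\left(\frac{9}{2} \right)}}{4} - \frac{3 e^{\frac{5}{4}} \operatorname{atan}{\left(3 \right)}}{4}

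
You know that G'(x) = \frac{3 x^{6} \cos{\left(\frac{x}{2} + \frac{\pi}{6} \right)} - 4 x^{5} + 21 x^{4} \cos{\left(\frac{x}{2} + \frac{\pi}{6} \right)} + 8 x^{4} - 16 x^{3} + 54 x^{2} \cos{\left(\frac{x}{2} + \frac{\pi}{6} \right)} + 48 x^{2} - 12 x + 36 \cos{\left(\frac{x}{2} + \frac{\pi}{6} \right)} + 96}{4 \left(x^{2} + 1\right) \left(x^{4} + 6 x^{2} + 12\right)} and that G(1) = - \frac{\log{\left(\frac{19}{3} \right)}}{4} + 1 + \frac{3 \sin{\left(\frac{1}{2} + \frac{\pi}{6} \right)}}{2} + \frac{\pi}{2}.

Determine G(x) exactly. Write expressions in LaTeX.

Check a candidate G(x) by differentiating: d/dx[G] must match the given G'(x).
A general antiderivative is - \frac{\log{\left(\frac{x^{4}}{3} + 2 x^{2} + 4 \right)}}{4} + \frac{3 \sin{\left(\frac{x}{2} + \frac{\pi}{6} \right)}}{2} + 2 \operatorname{atan}{\left(x \right)} + C.
The condition gives C = - \frac{\log{\left(\frac{19}{3} \right)}}{4} + 1 + \frac{3 \sin{\left(\frac{1}{2} + \frac{\pi}{6} \right)}}{2} + \frac{\pi}{2} - (- \frac{\log{\left(\frac{19}{3} \right)}}{4} + \frac{3 \sin{\left(\frac{1}{2} + \frac{\pi}{6} \right)}}{2} + \frac{\pi}{2}) = 1.
So G(x) = - \frac{\log{\left(\frac{x^{4}}{3} + 2 x^{2} + 4 \right)}}{4} + \frac{3 \sin{\left(\frac{x}{2} + \frac{\pi}{6} \right)}}{2} + 2 \operatorname{atan}{\left(x \right)} + 1.
Check: d/dx[- \frac{\log{\left(\frac{x^{4}}{3} + 2 x^{2} + 4 \right)}}{4} + \frac{3 \sin{\left(\frac{x}{2} + \frac{\pi}{6} \right)}}{2} + 2 \operatorname{atan}{\left(x \right)} + 1] = \frac{3 x^{6} \cos{\left(\frac{x}{2} + \frac{\pi}{6} \right)} - 4 x^{5} + 21 x^{4} \cos{\left(\frac{x}{2} + \frac{\pi}{6} \right)} + 8 x^{4} - 16 x^{3} + 54 x^{2} \cos{\left(\frac{x}{2} + \frac{\pi}{6} \right)} + 48 x^{2} - 12 x + 36 \cos{\left(\frac{x}{2} + \frac{\pi}{6} \right)} + 96}{4 x^{6} + 28 x^{4} + 72 x^{2} + 48}, which equals G'(x).

G(x) = - \frac{\log{\left(\frac{x^{4}}{3} + 2 x^{2} + 4 \right)}}{4} + \frac{3 \sin{\left(\frac{x}{2} + \frac{\pi}{6} \right)}}{2} + 2 \operatorname{atan}{\left(x \right)} + 1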